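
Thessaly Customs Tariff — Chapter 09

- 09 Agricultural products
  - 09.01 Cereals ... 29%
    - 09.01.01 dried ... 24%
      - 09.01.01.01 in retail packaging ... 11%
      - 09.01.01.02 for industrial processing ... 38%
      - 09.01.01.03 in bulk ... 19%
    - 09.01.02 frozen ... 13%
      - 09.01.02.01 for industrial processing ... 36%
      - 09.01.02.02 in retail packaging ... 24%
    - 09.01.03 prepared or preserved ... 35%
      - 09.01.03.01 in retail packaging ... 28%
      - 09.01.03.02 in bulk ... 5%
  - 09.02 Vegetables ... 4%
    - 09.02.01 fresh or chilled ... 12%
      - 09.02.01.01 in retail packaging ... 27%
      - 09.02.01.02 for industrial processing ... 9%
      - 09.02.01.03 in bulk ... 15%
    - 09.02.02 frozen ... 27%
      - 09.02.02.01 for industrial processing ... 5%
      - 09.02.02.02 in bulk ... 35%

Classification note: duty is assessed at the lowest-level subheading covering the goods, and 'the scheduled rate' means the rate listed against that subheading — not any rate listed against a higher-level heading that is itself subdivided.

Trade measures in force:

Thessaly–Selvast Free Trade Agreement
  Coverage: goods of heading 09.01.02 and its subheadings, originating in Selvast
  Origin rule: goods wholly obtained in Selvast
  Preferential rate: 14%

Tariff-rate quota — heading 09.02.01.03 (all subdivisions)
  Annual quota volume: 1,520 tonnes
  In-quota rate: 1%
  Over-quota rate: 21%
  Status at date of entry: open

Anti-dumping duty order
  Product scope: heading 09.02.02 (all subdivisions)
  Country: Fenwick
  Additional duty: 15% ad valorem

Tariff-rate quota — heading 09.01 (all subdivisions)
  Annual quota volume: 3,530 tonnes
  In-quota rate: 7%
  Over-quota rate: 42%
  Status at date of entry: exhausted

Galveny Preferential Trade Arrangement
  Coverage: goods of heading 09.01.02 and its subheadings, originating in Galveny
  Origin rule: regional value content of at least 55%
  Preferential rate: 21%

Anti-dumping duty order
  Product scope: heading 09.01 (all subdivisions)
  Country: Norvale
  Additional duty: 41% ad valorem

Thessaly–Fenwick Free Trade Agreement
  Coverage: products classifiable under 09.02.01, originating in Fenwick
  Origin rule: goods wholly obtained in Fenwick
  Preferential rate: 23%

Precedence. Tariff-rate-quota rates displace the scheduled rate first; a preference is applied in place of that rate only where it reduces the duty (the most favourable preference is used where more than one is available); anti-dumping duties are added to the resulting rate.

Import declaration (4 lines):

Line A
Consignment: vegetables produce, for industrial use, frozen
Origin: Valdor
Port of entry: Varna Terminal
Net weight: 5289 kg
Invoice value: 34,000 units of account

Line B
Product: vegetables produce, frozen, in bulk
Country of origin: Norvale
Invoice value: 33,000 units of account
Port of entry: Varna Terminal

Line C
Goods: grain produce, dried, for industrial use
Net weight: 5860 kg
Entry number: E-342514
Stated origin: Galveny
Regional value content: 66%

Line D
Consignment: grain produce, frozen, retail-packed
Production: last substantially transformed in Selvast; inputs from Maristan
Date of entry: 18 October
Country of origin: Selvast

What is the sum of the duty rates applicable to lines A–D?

124%

Line A: vegetables → 09.02; frozen → 09.02.02; for industrial use → 09.02.02.01. Scheduled 5%. No special measure applies. → 5%.
Line B: vegetables → 09.02; frozen → 09.02.02; in bulk → 09.02.02.02. Scheduled 35%. No special measure applies. → 35%.
Line C: grain → 09.01; dried → 09.01.01; for industrial use → 09.01.01.02. Scheduled 38%. quota on 09.01 exhausted → over-quota 42%; Galveny agreement on 09.01.02: 09.01.01.02 not covered. → 42%.
Line D: grain → 09.01; frozen → 09.01.02; retail-packed → 09.01.02.02. Scheduled 24%. quota on 09.01 exhausted → over-quota 42%; Selvast agreement on 09.01.02: not wholly obtained. → 42%.
Sum: 5% + 35% + 42% + 42% = 124%.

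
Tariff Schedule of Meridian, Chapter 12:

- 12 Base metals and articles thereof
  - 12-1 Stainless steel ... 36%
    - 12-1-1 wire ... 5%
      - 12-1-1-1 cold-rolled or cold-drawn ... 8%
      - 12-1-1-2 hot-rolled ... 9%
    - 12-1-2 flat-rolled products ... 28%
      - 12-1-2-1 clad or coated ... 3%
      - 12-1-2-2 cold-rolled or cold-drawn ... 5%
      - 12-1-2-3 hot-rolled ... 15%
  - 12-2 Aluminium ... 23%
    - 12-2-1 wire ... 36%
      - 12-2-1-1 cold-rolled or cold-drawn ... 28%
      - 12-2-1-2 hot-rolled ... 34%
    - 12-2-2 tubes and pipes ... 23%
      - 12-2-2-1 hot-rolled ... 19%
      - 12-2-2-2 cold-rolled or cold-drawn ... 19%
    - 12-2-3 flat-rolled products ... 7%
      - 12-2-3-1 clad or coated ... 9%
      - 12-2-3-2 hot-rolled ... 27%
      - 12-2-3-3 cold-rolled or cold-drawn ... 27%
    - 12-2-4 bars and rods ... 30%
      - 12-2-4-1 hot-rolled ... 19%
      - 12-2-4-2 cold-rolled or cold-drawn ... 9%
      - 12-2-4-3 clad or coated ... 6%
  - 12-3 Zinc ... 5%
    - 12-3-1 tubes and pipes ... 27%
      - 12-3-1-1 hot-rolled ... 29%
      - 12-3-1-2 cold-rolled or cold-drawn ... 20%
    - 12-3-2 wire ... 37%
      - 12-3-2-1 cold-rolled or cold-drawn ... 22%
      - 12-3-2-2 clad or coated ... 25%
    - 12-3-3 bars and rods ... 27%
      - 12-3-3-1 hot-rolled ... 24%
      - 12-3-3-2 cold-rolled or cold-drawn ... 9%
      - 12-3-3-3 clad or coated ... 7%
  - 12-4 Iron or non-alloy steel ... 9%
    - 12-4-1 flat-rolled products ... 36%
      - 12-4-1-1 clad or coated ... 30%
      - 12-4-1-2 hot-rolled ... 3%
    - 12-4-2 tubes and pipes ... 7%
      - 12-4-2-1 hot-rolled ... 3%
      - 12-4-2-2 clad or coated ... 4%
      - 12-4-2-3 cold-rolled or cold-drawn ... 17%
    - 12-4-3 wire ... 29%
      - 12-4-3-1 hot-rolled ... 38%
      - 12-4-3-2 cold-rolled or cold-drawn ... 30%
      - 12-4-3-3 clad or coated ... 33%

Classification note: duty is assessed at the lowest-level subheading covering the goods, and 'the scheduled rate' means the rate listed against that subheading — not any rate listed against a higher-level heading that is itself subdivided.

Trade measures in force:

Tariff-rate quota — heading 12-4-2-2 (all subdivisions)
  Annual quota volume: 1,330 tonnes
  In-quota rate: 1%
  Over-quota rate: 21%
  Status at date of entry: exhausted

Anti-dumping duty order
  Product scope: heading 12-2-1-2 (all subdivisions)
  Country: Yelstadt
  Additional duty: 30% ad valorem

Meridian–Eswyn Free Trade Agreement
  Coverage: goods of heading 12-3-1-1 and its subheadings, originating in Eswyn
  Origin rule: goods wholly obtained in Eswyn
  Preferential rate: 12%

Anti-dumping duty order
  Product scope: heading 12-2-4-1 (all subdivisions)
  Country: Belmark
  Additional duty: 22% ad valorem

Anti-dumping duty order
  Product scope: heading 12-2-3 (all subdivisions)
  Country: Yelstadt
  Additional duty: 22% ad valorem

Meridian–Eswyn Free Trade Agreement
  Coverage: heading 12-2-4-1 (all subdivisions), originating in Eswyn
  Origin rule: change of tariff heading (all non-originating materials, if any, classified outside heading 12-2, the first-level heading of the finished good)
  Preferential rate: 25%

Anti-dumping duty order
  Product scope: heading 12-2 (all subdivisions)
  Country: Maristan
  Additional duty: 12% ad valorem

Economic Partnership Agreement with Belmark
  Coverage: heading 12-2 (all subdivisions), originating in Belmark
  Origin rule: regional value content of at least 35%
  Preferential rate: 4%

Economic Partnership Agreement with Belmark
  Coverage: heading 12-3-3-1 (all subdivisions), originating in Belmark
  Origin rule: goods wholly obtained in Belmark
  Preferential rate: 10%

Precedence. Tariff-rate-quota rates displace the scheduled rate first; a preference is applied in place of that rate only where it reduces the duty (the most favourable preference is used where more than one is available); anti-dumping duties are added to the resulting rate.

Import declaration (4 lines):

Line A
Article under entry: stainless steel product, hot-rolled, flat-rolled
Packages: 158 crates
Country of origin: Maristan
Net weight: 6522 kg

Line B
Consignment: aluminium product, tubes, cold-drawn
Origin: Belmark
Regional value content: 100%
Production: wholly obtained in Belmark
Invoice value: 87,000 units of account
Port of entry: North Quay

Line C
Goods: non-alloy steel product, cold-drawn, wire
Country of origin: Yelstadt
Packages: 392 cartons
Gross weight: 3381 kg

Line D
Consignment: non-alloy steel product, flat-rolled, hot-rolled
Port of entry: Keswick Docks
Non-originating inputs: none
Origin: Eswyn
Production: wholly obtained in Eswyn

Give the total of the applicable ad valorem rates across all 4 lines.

52%

Line A: stainless steel → 12-1; flat-rolled → 12-1-2; hot-rolled → 12-1-2-3. Scheduled 15%. No special measure applies. → 15%.
Line B: aluminium → 12-2; tubes → 12-2-2; cold-drawn → 12-2-2-2. Scheduled 19%. Belmark agreement on 12-2: RVC ≥ 35% → 4% available; Belmark agreement on 12-3-3-1: 12-2-2-2 not covered; preferential 4%. → 4%.
Line C: non-alloy steel → 12-4; wire → 12-4-3; cold-drawn → 12-4-3-2. Scheduled 30%. No special measure applies. → 30%.
Line D: non-alloy steel → 12-4; flat-rolled → 12-4-1; hot-rolled → 12-4-1-2. Scheduled 3%. Eswyn agreement on 12-3-1-1: 12-4-1-2 not covered; Eswyn agreement on 12-2-4-1: 12-4-1-2 not covered. → 3%.
Sum: 15% + 4% + 30% + 3% = 52%.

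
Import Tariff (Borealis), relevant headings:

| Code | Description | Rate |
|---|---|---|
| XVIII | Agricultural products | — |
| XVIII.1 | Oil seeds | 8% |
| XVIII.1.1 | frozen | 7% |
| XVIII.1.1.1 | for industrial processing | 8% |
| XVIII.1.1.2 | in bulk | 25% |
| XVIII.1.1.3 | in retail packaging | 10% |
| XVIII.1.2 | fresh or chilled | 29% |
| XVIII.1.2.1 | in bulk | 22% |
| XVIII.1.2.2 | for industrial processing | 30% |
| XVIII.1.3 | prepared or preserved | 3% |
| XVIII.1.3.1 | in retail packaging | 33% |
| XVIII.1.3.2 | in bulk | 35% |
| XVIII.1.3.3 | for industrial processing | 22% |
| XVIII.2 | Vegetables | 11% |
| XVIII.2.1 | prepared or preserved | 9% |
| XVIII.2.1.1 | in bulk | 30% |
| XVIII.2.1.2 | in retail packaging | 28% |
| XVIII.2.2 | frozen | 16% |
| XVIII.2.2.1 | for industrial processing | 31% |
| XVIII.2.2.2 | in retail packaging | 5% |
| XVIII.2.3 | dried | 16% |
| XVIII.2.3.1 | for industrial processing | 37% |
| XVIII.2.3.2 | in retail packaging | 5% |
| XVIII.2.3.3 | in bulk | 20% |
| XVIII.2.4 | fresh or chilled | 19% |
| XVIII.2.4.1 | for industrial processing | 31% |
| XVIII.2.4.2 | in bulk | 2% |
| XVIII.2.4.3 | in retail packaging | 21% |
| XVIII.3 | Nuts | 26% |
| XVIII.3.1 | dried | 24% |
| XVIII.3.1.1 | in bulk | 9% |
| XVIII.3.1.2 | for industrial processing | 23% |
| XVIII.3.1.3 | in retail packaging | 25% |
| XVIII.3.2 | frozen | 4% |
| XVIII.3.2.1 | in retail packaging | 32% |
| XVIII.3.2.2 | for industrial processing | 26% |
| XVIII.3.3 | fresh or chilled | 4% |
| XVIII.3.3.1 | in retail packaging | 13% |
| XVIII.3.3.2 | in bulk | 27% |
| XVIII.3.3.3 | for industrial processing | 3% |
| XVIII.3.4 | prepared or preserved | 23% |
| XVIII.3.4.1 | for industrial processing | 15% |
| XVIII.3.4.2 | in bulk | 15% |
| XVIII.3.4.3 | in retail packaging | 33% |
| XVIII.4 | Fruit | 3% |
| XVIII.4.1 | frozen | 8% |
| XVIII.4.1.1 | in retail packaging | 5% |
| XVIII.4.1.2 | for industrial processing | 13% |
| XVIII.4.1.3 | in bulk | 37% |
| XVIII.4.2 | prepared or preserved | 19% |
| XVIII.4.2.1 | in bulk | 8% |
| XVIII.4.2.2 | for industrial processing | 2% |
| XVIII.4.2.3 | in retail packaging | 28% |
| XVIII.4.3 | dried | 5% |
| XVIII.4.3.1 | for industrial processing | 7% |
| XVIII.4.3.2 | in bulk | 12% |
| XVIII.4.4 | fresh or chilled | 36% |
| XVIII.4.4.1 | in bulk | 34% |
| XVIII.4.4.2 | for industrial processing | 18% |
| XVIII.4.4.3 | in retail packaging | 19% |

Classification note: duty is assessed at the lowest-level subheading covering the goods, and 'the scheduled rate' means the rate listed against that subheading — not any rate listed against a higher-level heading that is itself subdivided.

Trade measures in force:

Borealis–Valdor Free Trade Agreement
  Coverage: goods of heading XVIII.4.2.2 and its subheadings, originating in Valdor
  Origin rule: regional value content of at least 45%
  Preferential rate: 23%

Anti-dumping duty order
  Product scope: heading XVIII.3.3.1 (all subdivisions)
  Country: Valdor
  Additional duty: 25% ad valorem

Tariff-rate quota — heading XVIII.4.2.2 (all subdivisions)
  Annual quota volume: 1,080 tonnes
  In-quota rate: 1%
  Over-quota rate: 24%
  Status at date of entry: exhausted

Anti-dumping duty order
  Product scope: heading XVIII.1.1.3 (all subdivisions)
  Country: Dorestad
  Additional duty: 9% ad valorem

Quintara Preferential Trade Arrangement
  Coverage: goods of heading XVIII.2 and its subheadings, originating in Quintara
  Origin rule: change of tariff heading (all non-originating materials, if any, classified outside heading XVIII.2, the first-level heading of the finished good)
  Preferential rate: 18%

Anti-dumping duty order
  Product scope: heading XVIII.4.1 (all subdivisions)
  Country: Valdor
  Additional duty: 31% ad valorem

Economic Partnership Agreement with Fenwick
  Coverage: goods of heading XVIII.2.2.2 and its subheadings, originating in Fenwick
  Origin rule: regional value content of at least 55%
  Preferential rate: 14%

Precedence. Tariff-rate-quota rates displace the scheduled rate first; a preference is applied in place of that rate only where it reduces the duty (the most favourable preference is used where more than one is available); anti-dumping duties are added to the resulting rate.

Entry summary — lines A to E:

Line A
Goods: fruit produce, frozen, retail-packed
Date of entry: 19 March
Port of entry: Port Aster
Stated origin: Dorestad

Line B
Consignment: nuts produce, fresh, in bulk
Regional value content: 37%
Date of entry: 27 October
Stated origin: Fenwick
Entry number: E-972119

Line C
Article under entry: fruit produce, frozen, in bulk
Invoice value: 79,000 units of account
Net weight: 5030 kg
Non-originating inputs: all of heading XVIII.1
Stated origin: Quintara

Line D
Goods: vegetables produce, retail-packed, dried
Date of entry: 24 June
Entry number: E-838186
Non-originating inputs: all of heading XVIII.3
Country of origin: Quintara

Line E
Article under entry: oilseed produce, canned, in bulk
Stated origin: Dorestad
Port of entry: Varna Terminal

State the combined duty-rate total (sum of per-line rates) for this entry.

Line A: fruit → XVIII.4; frozen → XVIII.4.1; retail-packed → XVIII.4.1.1. Scheduled 5%. No special measure applies. → 5%.
Line B: nuts → XVIII.3; fresh → XVIII.3.3; in bulk → XVIII.3.3.2. Scheduled 27%. Fenwick agreement on XVIII.2.2.2: XVIII.3.3.2 not covered. → 27%.
Line C: fruit → XVIII.4; frozen → XVIII.4.1; in bulk → XVIII.4.1.3. Scheduled 37%. Quintara agreement on XVIII.2: XVIII.4.1.3 not covered. → 37%.
Line D: vegetables → XVIII.2; dried → XVIII.2.3; retail-packed → XVIII.2.3.2. Scheduled 5%. Quintara agreement on XVIII.2: CTH met → 18% available; preference 18% not lower than 5% → no reduction. → 5%.
Line E: oilseed → XVIII.1; canned → XVIII.1.3; in bulk → XVIII.1.3.2. Scheduled 35%. No special measure applies. → 35%.
Sum: 5% + 27% + 37% + 5% + 35% = 109%.

109%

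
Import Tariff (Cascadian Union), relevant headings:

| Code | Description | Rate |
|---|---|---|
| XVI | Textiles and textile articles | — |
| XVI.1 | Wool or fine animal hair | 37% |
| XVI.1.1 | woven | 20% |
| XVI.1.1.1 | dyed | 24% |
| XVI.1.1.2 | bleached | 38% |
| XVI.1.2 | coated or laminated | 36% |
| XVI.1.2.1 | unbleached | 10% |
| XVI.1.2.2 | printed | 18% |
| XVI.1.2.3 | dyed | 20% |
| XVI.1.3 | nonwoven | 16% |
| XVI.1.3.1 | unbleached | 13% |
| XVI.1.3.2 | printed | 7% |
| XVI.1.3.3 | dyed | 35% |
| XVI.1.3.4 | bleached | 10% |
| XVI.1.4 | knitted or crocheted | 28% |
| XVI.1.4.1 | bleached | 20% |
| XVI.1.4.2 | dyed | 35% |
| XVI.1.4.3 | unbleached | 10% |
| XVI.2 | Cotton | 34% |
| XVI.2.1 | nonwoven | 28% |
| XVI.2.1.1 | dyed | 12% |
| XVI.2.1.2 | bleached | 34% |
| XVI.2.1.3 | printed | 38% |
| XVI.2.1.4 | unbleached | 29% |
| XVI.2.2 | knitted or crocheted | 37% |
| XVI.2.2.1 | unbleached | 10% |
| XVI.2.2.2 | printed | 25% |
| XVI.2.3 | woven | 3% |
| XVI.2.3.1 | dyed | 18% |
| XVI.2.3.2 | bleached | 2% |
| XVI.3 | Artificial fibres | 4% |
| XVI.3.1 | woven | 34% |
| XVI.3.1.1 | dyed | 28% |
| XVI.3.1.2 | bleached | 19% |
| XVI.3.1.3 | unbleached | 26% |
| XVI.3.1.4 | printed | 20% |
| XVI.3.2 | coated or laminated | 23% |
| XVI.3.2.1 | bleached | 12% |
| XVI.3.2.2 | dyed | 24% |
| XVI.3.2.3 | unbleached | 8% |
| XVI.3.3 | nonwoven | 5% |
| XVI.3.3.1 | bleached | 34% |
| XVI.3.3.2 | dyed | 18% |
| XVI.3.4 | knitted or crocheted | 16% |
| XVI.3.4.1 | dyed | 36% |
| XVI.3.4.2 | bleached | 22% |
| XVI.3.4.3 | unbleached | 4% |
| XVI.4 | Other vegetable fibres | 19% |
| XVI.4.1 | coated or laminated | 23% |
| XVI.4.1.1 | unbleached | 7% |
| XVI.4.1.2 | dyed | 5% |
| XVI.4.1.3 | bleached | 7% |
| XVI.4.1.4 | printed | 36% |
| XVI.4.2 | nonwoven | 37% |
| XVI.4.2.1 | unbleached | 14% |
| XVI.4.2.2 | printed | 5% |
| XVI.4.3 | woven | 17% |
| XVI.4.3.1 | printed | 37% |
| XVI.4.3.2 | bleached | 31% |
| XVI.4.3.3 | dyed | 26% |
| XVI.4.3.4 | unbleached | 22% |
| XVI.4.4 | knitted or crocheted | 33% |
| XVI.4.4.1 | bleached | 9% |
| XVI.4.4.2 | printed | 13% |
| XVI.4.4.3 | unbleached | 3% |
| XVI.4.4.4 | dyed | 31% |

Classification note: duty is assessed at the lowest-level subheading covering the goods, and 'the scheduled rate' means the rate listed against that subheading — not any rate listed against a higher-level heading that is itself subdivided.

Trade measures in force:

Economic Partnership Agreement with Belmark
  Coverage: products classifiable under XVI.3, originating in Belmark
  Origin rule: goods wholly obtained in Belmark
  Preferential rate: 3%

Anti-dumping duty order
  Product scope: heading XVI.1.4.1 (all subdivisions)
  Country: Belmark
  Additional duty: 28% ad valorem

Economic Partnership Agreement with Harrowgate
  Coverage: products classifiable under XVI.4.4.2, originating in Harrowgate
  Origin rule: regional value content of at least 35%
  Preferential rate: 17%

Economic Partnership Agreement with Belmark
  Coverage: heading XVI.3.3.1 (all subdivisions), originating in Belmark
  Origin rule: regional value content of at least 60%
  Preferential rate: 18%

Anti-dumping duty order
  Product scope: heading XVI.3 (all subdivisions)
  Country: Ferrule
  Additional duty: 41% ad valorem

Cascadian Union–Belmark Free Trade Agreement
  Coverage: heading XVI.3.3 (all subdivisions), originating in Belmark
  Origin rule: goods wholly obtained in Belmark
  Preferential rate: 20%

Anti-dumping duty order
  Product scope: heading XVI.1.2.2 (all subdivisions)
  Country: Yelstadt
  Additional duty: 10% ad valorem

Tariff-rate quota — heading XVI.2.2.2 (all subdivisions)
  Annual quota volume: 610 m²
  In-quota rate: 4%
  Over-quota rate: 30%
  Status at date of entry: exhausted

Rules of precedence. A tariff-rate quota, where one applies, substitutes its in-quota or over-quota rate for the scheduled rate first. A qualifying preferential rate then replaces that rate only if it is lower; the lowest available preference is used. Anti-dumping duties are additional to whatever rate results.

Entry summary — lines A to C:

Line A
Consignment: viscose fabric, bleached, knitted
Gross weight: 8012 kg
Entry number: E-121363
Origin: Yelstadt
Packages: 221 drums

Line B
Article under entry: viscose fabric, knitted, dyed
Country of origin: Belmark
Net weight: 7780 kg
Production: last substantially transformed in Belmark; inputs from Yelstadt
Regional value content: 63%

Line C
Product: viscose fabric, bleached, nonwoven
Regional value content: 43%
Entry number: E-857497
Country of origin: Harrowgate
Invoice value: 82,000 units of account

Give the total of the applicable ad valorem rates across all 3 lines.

92%

Line A: viscose → XVI.3; knitted → XVI.3.4; bleached → XVI.3.4.2. Scheduled 22%. No special measure applies. → 22%.
Line B: viscose → XVI.3; knitted → XVI.3.4; dyed → XVI.3.4.1. Scheduled 36%. Belmark agreement on XVI.3: not wholly obtained; Belmark agreement on XVI.3.3.1: XVI.3.4.1 not covered; Belmark agreement on XVI.3.3: XVI.3.4.1 not covered. → 36%.
Line C: viscose → XVI.3; nonwoven → XVI.3.3; bleached → XVI.3.3.1. Scheduled 34%. Harrowgate agreement on XVI.4.4.2: XVI.3.3.1 not covered. → 34%.
Sum: 22% + 36% + 34% = 92%.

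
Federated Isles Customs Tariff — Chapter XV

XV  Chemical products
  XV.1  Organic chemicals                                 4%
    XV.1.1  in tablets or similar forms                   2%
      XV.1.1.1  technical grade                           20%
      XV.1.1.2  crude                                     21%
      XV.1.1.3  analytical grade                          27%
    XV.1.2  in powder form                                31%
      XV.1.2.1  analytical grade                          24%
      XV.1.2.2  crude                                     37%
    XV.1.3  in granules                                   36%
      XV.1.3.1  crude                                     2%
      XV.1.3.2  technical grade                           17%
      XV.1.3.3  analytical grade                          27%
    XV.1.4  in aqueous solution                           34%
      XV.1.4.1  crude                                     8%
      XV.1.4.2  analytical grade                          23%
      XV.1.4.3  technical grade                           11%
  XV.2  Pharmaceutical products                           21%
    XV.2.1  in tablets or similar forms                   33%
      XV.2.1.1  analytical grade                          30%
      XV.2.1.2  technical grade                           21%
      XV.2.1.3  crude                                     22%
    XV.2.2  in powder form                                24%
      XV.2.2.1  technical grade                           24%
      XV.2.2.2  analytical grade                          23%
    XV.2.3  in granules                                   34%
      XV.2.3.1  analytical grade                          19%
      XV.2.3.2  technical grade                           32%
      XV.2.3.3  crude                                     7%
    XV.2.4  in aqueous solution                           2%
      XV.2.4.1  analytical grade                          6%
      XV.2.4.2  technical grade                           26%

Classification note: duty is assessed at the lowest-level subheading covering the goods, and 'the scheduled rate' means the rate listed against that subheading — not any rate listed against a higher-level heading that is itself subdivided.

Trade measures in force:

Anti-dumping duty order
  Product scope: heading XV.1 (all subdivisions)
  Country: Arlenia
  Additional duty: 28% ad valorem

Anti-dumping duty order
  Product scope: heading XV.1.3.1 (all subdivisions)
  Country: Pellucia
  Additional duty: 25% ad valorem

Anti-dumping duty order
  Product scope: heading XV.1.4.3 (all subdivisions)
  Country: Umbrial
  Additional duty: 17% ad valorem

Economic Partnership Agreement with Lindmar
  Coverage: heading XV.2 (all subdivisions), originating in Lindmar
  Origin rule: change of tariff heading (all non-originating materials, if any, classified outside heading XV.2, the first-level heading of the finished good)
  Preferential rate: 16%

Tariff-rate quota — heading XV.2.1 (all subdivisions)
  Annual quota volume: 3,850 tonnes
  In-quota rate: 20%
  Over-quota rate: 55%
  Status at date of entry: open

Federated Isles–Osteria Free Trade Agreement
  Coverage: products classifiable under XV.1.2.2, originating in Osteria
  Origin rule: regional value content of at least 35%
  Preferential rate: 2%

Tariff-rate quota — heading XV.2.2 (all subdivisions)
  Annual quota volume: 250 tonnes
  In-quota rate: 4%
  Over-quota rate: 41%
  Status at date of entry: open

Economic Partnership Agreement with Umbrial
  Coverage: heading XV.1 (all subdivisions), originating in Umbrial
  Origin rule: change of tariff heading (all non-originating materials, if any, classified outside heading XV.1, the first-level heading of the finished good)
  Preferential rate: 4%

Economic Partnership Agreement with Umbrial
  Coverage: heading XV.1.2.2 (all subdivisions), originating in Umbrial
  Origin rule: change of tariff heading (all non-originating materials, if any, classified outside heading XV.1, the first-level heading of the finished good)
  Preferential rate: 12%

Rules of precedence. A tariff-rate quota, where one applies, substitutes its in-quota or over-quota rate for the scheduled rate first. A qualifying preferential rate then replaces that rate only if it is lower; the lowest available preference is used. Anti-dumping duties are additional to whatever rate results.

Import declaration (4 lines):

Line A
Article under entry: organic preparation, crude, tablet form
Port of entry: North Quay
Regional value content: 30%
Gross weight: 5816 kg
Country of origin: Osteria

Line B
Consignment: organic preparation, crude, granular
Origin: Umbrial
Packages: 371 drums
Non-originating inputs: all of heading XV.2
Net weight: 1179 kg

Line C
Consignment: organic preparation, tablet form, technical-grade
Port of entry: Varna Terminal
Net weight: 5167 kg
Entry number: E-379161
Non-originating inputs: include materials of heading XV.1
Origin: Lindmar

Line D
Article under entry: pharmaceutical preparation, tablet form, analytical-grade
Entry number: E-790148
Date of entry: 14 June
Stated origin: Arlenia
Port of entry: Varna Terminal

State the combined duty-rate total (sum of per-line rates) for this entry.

Line A: organic → XV.1; tablet form → XV.1.1; crude → XV.1.1.2. Scheduled 21%. Osteria agreement on XV.1.2.2: XV.1.1.2 not covered. → 21%.
Line B: organic → XV.1; granular → XV.1.3; crude → XV.1.3.1. Scheduled 2%. Umbrial agreement on XV.1: CTH met → 4% available; Umbrial agreement on XV.1.2.2: XV.1.3.1 not covered; preference 4% not lower than 2% → no reduction. → 2%.
Line C: organic → XV.1; tablet form → XV.1.1; technical-grade → XV.1.1.1. Scheduled 20%. Lindmar agreement on XV.2: XV.1.1.1 not covered. → 20%.
Line D: pharmaceutical → XV.2; tablet form → XV.2.1; analytical-grade → XV.2.1.1. Scheduled 30%. quota on XV.2.1 open → in-quota 20%. → 20%.
Sum: 21% + 2% + 20% + 20% = 63%.

63%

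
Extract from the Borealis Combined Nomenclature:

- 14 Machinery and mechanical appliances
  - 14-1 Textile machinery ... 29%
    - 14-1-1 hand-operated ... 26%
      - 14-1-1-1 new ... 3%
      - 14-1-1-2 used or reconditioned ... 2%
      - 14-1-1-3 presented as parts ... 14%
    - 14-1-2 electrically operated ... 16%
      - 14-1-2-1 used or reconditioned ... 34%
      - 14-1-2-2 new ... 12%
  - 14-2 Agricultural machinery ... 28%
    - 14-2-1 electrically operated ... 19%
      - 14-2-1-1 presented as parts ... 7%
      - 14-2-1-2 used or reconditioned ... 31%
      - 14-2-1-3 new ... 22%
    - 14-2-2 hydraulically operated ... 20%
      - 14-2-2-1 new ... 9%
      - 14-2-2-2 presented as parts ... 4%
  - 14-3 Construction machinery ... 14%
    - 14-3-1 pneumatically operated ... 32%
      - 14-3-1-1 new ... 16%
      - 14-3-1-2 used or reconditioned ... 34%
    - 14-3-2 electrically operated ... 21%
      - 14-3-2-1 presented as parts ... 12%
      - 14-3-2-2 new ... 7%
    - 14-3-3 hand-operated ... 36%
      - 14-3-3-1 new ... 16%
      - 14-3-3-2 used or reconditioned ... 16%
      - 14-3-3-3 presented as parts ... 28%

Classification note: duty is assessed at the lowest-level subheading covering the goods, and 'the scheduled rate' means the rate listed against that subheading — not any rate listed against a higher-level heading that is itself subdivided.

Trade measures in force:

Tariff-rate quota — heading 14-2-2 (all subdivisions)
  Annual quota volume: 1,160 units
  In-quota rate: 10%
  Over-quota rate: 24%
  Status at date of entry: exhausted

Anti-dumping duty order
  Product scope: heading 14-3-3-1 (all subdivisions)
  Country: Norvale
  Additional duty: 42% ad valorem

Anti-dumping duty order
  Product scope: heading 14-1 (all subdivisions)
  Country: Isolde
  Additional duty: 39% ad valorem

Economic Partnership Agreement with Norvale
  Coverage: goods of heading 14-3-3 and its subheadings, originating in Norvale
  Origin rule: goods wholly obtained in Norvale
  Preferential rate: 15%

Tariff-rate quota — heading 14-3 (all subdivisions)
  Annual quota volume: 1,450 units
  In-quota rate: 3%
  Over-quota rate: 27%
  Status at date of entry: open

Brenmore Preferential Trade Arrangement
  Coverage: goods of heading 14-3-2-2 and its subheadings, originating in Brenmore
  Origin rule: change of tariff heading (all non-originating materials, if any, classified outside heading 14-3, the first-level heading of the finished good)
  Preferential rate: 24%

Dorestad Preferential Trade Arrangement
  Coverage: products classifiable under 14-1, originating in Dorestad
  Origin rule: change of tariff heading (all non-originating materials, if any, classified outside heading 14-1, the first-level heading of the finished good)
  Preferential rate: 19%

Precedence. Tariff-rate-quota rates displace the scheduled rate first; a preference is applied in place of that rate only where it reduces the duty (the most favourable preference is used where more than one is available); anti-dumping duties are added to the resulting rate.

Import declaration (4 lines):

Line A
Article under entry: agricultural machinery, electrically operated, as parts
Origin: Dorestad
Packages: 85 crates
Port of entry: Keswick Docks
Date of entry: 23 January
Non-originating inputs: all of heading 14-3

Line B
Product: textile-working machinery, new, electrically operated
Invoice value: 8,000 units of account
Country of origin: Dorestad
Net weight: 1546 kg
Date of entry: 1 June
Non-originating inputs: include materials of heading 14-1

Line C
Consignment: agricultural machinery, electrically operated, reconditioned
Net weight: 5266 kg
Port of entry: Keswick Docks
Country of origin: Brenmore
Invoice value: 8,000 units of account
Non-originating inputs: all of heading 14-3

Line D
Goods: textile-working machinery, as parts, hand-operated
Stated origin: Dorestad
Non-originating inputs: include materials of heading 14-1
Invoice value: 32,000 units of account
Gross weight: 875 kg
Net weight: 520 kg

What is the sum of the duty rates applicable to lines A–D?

64%

Line A: agricultural → 14-2; electrically operated → 14-2-1; as parts → 14-2-1-1. Scheduled 7%. Dorestad agreement on 14-1: 14-2-1-1 not covered. → 7%.
Line B: textile-working → 14-1; electrically operated → 14-1-2; new → 14-1-2-2. Scheduled 12%. Dorestad agreement on 14-1: CTH not met. → 12%.
Line C: agricultural → 14-2; electrically operated → 14-2-1; reconditioned → 14-2-1-2. Scheduled 31%. Brenmore agreement on 14-3-2-2: 14-2-1-2 not covered. → 31%.
Line D: textile-working → 14-1; hand-operated → 14-1-1; as parts → 14-1-1-3. Scheduled 14%. Dorestad agreement on 14-1: CTH not met. → 14%.
Sum: 7% + 12% + 31% + 14% = 64%.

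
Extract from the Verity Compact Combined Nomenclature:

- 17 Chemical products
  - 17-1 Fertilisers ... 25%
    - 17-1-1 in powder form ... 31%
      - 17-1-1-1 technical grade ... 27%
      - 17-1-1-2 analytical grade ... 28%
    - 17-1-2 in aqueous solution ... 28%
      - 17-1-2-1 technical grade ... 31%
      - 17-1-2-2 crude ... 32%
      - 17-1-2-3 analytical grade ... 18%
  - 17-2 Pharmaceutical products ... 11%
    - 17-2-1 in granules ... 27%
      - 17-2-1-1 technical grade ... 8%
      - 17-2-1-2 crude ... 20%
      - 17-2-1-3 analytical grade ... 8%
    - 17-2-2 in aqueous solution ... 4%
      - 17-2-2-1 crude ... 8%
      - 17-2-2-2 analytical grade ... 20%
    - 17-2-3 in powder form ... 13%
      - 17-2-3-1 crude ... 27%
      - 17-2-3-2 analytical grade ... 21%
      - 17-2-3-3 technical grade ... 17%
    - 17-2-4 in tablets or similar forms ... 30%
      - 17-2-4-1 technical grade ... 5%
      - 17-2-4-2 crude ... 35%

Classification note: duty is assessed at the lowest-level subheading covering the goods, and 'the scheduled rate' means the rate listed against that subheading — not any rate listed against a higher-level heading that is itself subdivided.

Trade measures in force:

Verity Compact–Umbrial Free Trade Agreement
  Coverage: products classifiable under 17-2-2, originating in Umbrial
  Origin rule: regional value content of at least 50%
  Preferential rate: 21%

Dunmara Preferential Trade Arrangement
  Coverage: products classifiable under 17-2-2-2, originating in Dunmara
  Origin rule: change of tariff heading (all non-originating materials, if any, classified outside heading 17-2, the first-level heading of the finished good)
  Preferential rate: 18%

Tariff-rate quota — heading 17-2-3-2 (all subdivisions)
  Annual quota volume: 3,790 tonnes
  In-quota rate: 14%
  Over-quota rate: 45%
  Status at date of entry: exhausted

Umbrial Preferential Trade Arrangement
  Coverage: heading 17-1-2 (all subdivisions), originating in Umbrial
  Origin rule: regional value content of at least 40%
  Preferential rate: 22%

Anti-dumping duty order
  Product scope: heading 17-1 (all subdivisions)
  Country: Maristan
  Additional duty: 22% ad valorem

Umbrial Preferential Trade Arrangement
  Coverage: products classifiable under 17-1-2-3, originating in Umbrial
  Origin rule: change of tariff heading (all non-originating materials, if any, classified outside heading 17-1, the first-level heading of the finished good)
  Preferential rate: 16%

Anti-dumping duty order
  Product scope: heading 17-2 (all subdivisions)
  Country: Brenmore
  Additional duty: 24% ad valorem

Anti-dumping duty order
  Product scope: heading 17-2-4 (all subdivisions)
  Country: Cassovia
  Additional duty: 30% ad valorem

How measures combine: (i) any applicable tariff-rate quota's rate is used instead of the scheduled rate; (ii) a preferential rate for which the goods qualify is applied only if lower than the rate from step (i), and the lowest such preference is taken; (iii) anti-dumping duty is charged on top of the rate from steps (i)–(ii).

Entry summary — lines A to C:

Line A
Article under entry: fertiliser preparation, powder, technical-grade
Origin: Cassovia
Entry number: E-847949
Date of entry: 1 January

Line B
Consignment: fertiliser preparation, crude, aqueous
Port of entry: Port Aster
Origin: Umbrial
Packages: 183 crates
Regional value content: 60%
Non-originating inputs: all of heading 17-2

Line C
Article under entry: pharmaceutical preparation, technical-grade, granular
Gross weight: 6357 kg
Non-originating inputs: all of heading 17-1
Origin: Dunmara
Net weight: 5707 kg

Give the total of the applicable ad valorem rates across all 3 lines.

57%

Line A: fertiliser → 17-1; powder → 17-1-1; technical-grade → 17-1-1-1. Scheduled 27%. No special measure applies. → 27%.
Line B: fertiliser → 17-1; aqueous → 17-1-2; crude → 17-1-2-2. Scheduled 32%. Umbrial agreement on 17-2-2: 17-1-2-2 not covered; Umbrial agreement on 17-1-2: RVC ≥ 40% → 22% available; Umbrial agreement on 17-1-2-3: 17-1-2-2 not covered; preferential 22%. → 22%.
Line C: pharmaceutical → 17-2; granular → 17-2-1; technical-grade → 17-2-1-1. Scheduled 8%. Dunmara agreement on 17-2-2-2: 17-2-1-1 not covered. → 8%.
Sum: 27% + 22% + 8% = 57%.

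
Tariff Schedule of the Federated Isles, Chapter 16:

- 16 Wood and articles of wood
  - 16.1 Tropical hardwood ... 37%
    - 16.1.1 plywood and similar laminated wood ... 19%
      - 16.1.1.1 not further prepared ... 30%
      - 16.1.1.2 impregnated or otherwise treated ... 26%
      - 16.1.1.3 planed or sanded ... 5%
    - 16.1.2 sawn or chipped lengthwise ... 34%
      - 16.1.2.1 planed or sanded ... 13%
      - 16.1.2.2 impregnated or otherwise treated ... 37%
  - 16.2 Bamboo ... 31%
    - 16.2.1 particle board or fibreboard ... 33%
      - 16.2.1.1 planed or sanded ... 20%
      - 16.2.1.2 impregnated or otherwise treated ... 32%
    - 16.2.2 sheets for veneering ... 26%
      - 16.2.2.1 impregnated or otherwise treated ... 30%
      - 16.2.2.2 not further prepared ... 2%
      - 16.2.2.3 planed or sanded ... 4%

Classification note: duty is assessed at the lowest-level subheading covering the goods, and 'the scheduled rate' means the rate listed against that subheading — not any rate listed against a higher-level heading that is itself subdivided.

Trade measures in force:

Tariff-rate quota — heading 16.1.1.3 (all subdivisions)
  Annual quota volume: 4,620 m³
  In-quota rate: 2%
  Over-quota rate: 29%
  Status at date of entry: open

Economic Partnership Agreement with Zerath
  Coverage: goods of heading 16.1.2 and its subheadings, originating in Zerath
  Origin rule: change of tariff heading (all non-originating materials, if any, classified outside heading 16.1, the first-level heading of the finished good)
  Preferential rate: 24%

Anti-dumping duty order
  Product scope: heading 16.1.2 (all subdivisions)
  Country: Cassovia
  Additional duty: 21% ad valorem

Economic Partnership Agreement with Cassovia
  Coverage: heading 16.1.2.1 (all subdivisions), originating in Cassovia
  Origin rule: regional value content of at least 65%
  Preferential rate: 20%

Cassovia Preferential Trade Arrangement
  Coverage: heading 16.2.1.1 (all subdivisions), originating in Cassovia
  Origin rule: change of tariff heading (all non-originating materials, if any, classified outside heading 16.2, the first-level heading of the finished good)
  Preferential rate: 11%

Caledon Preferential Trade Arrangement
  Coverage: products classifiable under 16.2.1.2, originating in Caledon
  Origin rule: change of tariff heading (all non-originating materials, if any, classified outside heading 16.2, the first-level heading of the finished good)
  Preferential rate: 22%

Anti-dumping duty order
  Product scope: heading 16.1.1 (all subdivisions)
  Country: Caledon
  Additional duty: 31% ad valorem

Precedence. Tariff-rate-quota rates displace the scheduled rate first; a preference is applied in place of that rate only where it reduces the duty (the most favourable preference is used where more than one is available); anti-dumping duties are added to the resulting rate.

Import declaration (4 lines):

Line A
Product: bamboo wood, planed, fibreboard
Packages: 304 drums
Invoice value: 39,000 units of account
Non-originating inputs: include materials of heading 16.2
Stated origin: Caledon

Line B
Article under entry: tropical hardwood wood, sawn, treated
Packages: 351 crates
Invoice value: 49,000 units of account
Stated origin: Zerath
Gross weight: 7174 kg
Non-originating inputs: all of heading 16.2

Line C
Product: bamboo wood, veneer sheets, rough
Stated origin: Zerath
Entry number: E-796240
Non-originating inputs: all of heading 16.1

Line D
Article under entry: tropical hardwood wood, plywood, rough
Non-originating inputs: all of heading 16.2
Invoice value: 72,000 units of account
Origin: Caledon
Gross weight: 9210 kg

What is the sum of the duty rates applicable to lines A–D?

107%

Line A: bamboo → 16.2; fibreboard → 16.2.1; planed → 16.2.1.1. Scheduled 20%. Caledon agreement on 16.2.1.2: 16.2.1.1 not covered. → 20%.
Line B: tropical hardwood → 16.1; sawn → 16.1.2; treated → 16.1.2.2. Scheduled 37%. Zerath agreement on 16.1.2: CTH met → 24% available; preferential 24%. → 24%.
Line C: bamboo → 16.2; veneer sheets → 16.2.2; rough → 16.2.2.2. Scheduled 2%. Zerath agreement on 16.1.2: 16.2.2.2 not covered. → 2%.
Line D: tropical hardwood → 16.1; plywood → 16.1.1; rough → 16.1.1.1. Scheduled 30%. Caledon agreement on 16.2.1.2: 16.1.1.1 not covered; anti-dumping (Caledon, 16.1.1): +31%; total 30% + 31% = 61%. → 61%.
Sum: 20% + 24% + 2% + 61% = 107%.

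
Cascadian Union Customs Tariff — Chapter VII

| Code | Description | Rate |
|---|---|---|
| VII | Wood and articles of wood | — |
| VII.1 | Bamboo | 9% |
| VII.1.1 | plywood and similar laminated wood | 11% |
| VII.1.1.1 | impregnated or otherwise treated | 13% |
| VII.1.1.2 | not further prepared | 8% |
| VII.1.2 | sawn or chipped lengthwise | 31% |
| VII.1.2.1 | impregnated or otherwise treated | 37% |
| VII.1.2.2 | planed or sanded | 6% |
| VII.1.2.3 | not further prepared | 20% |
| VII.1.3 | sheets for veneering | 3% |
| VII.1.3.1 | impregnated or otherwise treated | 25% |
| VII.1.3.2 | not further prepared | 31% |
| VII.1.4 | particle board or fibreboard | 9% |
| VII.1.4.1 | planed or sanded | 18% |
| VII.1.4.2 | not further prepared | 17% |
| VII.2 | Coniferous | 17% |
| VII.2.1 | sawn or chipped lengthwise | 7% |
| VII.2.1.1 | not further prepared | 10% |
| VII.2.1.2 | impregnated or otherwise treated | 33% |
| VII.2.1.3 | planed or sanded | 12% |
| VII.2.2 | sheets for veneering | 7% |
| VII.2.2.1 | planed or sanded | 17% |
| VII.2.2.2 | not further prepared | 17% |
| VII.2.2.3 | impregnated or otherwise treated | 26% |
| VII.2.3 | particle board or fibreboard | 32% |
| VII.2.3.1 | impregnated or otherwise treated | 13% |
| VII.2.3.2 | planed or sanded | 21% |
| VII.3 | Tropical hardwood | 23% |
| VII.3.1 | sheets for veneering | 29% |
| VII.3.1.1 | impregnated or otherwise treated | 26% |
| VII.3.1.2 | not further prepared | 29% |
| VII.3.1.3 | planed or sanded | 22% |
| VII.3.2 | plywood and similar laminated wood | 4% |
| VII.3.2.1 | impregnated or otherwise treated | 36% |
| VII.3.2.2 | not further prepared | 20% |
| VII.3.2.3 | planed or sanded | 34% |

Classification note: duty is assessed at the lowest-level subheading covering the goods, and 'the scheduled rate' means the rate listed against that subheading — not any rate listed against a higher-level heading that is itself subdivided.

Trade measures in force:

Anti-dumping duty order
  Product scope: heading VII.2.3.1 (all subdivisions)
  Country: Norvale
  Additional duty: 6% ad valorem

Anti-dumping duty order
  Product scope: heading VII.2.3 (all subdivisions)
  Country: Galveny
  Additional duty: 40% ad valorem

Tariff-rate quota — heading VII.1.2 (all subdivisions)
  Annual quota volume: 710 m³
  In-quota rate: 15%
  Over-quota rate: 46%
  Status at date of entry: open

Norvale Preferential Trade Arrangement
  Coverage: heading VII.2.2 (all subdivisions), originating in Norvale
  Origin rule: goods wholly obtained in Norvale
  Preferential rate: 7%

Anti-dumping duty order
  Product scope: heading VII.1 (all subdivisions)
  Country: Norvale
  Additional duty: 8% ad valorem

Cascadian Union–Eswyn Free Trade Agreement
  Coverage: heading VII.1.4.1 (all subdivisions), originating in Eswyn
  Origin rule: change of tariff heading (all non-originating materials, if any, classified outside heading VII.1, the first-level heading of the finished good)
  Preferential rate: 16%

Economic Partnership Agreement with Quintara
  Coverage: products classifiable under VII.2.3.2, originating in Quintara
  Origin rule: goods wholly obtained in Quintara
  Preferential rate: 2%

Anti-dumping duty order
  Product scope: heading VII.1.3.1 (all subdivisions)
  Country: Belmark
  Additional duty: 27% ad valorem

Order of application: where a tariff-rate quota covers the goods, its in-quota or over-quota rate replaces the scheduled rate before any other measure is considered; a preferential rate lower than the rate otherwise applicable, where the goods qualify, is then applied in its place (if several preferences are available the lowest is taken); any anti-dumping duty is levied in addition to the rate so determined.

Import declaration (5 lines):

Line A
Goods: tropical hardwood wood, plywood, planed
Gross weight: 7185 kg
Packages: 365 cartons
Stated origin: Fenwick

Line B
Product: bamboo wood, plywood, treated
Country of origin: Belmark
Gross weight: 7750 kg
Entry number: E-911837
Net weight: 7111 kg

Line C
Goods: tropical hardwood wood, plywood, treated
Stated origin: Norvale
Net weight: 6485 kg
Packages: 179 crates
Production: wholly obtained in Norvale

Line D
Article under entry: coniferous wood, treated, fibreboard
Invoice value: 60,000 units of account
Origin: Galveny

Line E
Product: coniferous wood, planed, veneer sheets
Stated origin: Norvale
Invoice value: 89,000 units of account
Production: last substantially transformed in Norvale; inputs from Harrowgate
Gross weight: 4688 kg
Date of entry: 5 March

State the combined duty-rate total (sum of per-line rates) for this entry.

Line A: tropical hardwood → VII.3; plywood → VII.3.2; planed → VII.3.2.3. Scheduled 34%. No special measure applies. → 34%.
Line B: bamboo → VII.1; plywood → VII.1.1; treated → VII.1.1.1. Scheduled 13%. No special measure applies. → 13%.
Line C: tropical hardwood → VII.3; plywood → VII.3.2; treated → VII.3.2.1. Scheduled 36%. Norvale agreement on VII.2.2: VII.3.2.1 not covered. → 36%.
Line D: coniferous → VII.2; fibreboard → VII.2.3; treated → VII.2.3.1. Scheduled 13%. anti-dumping (Galveny, VII.2.3): +40%; total 13% + 40% = 53%. → 53%.
Line E: coniferous → VII.2; veneer sheets → VII.2.2; planed → VII.2.2.1. Scheduled 17%. Norvale agreement on VII.2.2: not wholly obtained. → 17%.
Sum: 34% + 13% + 36% + 53% + 17% = 153%.

153%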